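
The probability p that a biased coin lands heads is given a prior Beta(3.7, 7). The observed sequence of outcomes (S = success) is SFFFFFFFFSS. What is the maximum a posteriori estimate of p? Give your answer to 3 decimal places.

p̂_MAP = 0.289

Prior: Beta(3.7, 7).
Data: 3 successes in 11 trials (from the sequence). The binomial likelihood contributes p^3(1−p)^8, so the posterior is Beta(3.7+3, 7+8) = Beta(6.7, 15).
For Beta(a, b) with a, b > 1 the mode is (a−1)/(a+b−2) = 5.7/19.7 ≈ 0.289.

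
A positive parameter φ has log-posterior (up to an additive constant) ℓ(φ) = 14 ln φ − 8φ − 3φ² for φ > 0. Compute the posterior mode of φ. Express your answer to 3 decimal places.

ℓ'(φ) = 14/φ − 8 − 6φ. Setting this to zero and multiplying by φ: 6φ² + 8φ − 14 = 0.
φ = (−8 + √(8² + 4·6·14)) / (2·6) = (−8 + √400) / 12 = (−8 + 20)/12 = 1.
ℓ''(φ) = −14/φ² − 6 < 0, confirming a maximum.

φ̂_MAP = 1.000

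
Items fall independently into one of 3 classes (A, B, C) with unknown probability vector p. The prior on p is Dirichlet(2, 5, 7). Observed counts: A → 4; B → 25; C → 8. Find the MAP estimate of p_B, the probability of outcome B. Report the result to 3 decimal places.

The posterior is Dirichlet(αᵢ + nᵢ) = Dirichlet(6, 30, 15).
For a Dirichlet(a₁,…,a_K) with all aᵢ > 1, the mode has j-th component (aⱼ − 1)/(Σaᵢ − K).
Here Σaᵢ = 51 and K = 3, so p_B = (30 − 1)/(51 − 3) = 29/48 ≈ 0.604.

MAP estimate of p_B = 0.604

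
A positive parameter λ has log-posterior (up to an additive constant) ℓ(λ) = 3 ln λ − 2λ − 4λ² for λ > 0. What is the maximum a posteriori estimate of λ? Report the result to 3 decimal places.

λ̂_MAP = 0.500

ℓ'(λ) = 3/λ − 2 − 8λ. Setting this to zero and multiplying by λ: 8λ² + 2λ − 3 = 0.
λ = (−2 + √(2² + 4·8·3)) / (2·8) = (−2 + √100) / 16 = (−2 + 10)/16 = 1/2.
ℓ''(λ) = −3/λ² − 8 < 0, confirming a maximum.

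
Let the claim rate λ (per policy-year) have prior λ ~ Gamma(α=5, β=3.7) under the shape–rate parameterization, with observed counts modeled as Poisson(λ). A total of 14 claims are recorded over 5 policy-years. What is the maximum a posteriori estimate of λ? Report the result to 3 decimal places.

Σxᵢ = 14, n = 5.
Posterior ∝ λ^4e^(−3.7λ) · λ^14e^(−5λ) = λ^18e^(−8.7λ), i.e. Gamma(shape=19, rate=8.7).
The mode of a Gamma(a, b) with a ≥ 1 (shape–rate) is (a−1)/b = 18/8.7 ≈ 2.069.

λ̂_MAP = 2.069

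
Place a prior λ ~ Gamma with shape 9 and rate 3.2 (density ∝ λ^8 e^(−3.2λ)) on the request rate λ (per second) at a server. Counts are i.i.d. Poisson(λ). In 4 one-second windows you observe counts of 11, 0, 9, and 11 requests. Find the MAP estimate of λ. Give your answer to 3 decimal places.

λ̂_MAP = 5.417

Σxᵢ = 11+0+9+11 = 31, with n = 4.
Posterior ∝ λ^8e^(−3.2λ) · λ^31e^(−4λ) = λ^39e^(−7.2λ), i.e. Gamma(shape=40, rate=7.2).
The mode of a Gamma(a, b) with a ≥ 1 (shape–rate) is (a−1)/b = 39/7.2 ≈ 5.417.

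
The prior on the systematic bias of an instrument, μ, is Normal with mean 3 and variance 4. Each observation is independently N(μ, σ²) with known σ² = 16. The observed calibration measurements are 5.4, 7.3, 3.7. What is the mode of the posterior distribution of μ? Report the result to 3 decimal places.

μ̂_MAP = 4.057

n = 3; x̄ = (5.4 + 7.3 + 3.7)/3 = 16.4/3 = 82/15 ≈ 5.4667.
For a Normal prior and Normal likelihood with known variance, the posterior is Normal; its mode equals its mean, the precision-weighted average.
Prior precision 1/σ₀² = 1/4 = 0.25; data precision n/σ² = 3/16 = 0.1875.
μ̂ = (0.25·3 + 0.1875·(82/15)) / (0.25 + 0.1875) = 1.775/0.4375 = 142/35 ≈ 4.057.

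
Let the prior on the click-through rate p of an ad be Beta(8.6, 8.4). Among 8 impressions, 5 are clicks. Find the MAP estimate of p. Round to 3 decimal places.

Prior: Beta(8.6, 8.4).
Data: 5 successes in 8 trials. The binomial likelihood contributes p^5(1−p)^3, so the posterior is Beta(8.6+5, 8.4+3) = Beta(13.6, 11.4).
For Beta(a, b) with a, b > 1 the mode is (a−1)/(a+b−2) = 12.6/23 ≈ 0.548.

p̂_MAP = 0.548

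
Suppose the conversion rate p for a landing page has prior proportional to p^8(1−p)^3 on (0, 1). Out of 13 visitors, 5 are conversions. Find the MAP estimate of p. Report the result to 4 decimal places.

p̂_MAP = 0.5417

The prior density ∝ p^8(1−p)^3 is the kernel of Beta(9, 4).
Data: 5 successes in 13 trials. The binomial likelihood contributes p^5(1−p)^8, so the posterior is Beta(9+5, 4+8) = Beta(14, 12).
For Beta(a, b) with a, b > 1 the mode is (a−1)/(a+b−2) = 13/24 ≈ 0.5417.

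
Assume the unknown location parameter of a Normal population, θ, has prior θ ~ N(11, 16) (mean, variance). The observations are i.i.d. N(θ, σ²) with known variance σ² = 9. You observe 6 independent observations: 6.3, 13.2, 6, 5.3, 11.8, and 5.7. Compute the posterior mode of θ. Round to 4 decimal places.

n = 6; x̄ = (6.3 + 13.2 + 6 + 5.3 + 11.8 + 5.7)/6 = 48.3/6 = 8.05.
For a Normal prior and Normal likelihood with known variance, the posterior is Normal; its mode equals its mean, the precision-weighted average.
Prior precision 1/σ₀² = 1/16 = 0.0625; data precision n/σ² = 6/9 = 2/3.
θ̂ = (0.0625·11 + (2/3)·8.05) / (0.0625 + 2/3) = (1453/240)/(35/48) = 1453/175 ≈ 8.3029.

θ̂_MAP = 8.3029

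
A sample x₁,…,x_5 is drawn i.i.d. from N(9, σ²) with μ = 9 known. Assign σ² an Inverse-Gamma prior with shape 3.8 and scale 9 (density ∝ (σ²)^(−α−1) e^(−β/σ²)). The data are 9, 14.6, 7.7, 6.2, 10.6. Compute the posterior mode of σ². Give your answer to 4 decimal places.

σ̂²_MAP = 4.2089

Sum of squared deviations about the known mean: SS = (9−9)² + (14.6−9)² + (7.7−9)² + (6.2−9)² + (10.6−9)² = 43.45.
The Normal likelihood contributes (σ²)^(−n/2) exp(−SS/(2σ²)), so the posterior is Inverse-Gamma(α + n/2, β + SS/2) = Inverse-Gamma(6.3, 30.725).
The mode of Inverse-Gamma(a, b) is b/(a+1) = 30.725/7.3 ≈ 4.2089.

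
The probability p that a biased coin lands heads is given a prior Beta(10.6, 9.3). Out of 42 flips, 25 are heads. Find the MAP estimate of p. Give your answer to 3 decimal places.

p̂_MAP = 0.578

Prior: Beta(10.6, 9.3).
Data: 25 successes in 42 trials. The binomial likelihood contributes p^25(1−p)^17, so the posterior is Beta(10.6+25, 9.3+17) = Beta(35.6, 26.3).
For Beta(a, b) with a, b > 1 the mode is (a−1)/(a+b−2) = 34.6/59.9 ≈ 0.578.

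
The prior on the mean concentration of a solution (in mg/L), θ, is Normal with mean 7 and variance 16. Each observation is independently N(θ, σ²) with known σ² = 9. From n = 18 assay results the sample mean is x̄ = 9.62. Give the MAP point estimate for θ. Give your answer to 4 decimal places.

n = 18, x̄ = 9.62.
For a Normal prior and Normal likelihood with known variance, the posterior is Normal; its mode equals its mean, the precision-weighted average.
Prior precision 1/σ₀² = 1/16 = 0.0625; data precision n/σ² = 18/9 = 2.
θ̂ = (0.0625·7 + 2·9.62) / (0.0625 + 2) = 19.6775/2.0625 = 7871/825 ≈ 9.5406.

θ̂_MAP = 9.5406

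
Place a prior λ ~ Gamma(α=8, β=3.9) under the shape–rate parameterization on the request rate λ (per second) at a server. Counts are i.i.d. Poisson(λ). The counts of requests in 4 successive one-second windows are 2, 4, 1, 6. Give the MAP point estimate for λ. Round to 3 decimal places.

λ̂_MAP = 2.532

Σxᵢ = 2+4+1+6 = 13, with n = 4.
Posterior ∝ λ^7e^(−3.9λ) · λ^13e^(−4λ) = λ^20e^(−7.9λ), i.e. Gamma(shape=21, rate=7.9).
The mode of a Gamma(a, b) with a ≥ 1 (shape–rate) is (a−1)/b = 20/7.9 ≈ 2.532.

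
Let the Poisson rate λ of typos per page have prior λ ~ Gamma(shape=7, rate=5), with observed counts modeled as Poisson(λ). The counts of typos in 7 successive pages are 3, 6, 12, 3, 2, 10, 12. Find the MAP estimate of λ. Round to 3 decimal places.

λ̂_MAP = 4.500

Σxᵢ = 3+6+12+3+2+10+12 = 48, with n = 7.
Posterior ∝ λ^6e^(−5λ) · λ^48e^(−7λ) = λ^54e^(−12λ), i.e. Gamma(shape=55, rate=12).
The mode of a Gamma(a, b) with a ≥ 1 (shape–rate) is (a−1)/b = 54/12 ≈ 4.500.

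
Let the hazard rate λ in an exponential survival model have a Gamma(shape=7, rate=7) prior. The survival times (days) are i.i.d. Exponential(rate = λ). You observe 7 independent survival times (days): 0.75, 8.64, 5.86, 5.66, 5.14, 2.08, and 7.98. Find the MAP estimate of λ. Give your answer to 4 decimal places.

λ̂_MAP = 0.3016

The Exponential(rate=λ) likelihood is ∝ λ^n e^(−λΣtᵢ). Here n = 7 and Σtᵢ = 0.75 + 8.64 + 5.86 + 5.66 + 5.14 + 2.08 + 7.98 = 36.11.
Posterior ∝ λ^6e^(−7λ) · λ^7e^(−36.11λ) = λ^13e^(−43.11λ), i.e. Gamma(14, 43.11).
Mode = (a−1)/b = 13/43.11 ≈ 0.3016.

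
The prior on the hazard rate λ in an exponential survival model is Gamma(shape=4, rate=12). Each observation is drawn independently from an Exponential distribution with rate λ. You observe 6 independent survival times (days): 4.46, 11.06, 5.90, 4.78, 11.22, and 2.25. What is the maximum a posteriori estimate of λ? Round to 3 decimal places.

λ̂_MAP = 0.174

The Exponential(rate=λ) likelihood is ∝ λ^n e^(−λΣtᵢ). Here n = 6 and Σtᵢ = 4.46 + 11.06 + 5.90 + 4.78 + 11.22 + 2.25 = 39.67.
Posterior ∝ λ^3e^(−12λ) · λ^6e^(−39.67λ) = λ^9e^(−51.67λ), i.e. Gamma(10, 51.67).
Mode = (a−1)/b = 9/51.67 ≈ 0.174.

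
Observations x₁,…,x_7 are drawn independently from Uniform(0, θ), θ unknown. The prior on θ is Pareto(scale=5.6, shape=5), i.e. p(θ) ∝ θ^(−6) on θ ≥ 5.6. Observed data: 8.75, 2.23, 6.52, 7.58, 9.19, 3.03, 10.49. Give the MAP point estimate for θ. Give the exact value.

The Uniform(0, θ) likelihood is θ^(−n) for θ ≥ max(xᵢ), zero otherwise. Here max(xᵢ) = 10.49.
Posterior ∝ θ^(−6) · θ^(−7) = θ^(−13) on θ ≥ max(5.6, 10.49) = 10.49.
This density is strictly decreasing in θ, so the posterior mode lies at the lower boundary of the support.

θ̂_MAP = 10.49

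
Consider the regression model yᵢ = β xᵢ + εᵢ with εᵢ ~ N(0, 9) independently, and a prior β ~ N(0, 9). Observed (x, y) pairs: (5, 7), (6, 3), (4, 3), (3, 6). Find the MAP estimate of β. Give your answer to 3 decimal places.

β̂_MAP = 0.954

log p(β | y) = −Σ(yᵢ − βxᵢ)²/(2·9) − β²/(2·9) + const.
Setting the derivative to zero: Σxᵢ(yᵢ − βxᵢ)/9 − β/9 = 0, so β = Σxᵢyᵢ / (Σxᵢ² + σ²/τ²).
Σxᵢyᵢ = 5·7 + 6·3 + 4·3 + 3·6 = 83; Σxᵢ² = 86; σ²/τ² = 1.
β̂_MAP = 83 / (86 + 1) = 83/87 ≈ 0.954.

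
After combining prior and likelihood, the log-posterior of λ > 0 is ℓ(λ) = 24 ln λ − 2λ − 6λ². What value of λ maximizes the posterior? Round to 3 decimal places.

λ̂_MAP = 1.333

ℓ'(λ) = 24/λ − 2 − 12λ. Setting this to zero and multiplying by λ: 12λ² + 2λ − 24 = 0.
λ = (−2 + √(2² + 4·12·24)) / (2·12) = (−2 + √1156) / 24 = (−2 + 34)/24 = 4/3.
ℓ''(λ) = −24/λ² − 12 < 0, confirming a maximum.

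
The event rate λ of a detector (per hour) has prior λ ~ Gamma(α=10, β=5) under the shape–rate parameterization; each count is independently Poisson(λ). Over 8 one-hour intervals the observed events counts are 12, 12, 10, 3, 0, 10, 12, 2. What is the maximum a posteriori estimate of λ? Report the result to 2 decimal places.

Σxᵢ = 12+12+10+3+0+10+12+2 = 61, with n = 8.
Posterior ∝ λ^9e^(−5λ) · λ^61e^(−8λ) = λ^70e^(−13λ), i.e. Gamma(shape=71, rate=13).
The mode of a Gamma(a, b) with a ≥ 1 (shape–rate) is (a−1)/b = 70/13 ≈ 5.38.

λ̂_MAP = 5.38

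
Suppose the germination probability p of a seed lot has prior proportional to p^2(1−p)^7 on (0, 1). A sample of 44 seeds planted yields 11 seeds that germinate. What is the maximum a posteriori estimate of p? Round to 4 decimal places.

p̂_MAP = 0.2453

The prior density ∝ p^2(1−p)^7 is the kernel of Beta(3, 8).
Data: 11 successes in 44 trials. The binomial likelihood contributes p^11(1−p)^33, so the posterior is Beta(3+11, 8+33) = Beta(14, 41).
For Beta(a, b) with a, b > 1 the mode is (a−1)/(a+b−2) = 13/53 ≈ 0.2453.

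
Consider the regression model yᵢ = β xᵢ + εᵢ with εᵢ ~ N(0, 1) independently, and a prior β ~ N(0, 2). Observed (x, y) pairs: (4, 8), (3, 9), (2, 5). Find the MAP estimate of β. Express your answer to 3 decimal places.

log p(β | y) = −Σ(yᵢ − βxᵢ)²/(2·1) − β²/(2·2) + const.
Setting the derivative to zero: Σxᵢ(yᵢ − βxᵢ)/1 − β/2 = 0, so β = Σxᵢyᵢ / (Σxᵢ² + σ²/τ²).
Σxᵢyᵢ = 4·8 + 3·9 + 2·5 = 69; Σxᵢ² = 29; σ²/τ² = 0.5.
β̂_MAP = 69 / (29 + 0.5) = 69/29.5 ≈ 2.339.

β̂_MAP = 2.339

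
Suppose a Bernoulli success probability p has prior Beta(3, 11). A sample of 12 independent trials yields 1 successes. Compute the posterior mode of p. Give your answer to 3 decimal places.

p̂_MAP = 0.125

Prior: Beta(3, 11).
Data: 1 success in 12 trials. The binomial likelihood contributes p(1−p)^11, so the posterior is Beta(3+1, 11+11) = Beta(4, 22).
For Beta(a, b) with a, b > 1 the mode is (a−1)/(a+b−2) = 3/24 ≈ 0.125.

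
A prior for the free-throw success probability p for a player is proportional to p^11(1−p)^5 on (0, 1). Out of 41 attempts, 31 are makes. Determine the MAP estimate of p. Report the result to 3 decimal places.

The prior density ∝ p^11(1−p)^5 is the kernel of Beta(12, 6).
Data: 31 successes in 41 trials. The binomial likelihood contributes p^31(1−p)^10, so the posterior is Beta(12+31, 6+10) = Beta(43, 16).
For Beta(a, b) with a, b > 1 the mode is (a−1)/(a+b−2) = 42/57 ≈ 0.737.

p̂_MAP = 0.737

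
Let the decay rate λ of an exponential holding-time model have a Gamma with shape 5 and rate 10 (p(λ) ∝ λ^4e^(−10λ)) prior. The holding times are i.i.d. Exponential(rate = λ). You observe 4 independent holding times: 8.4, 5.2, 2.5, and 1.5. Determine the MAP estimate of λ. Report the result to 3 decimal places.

The Exponential(rate=λ) likelihood is ∝ λ^n e^(−λΣtᵢ). Here n = 4 and Σtᵢ = 8.4 + 5.2 + 2.5 + 1.5 = 17.6.
Posterior ∝ λ^4e^(−10λ) · λ^4e^(−17.6λ) = λ^8e^(−27.6λ), i.e. Gamma(9, 27.6).
Mode = (a−1)/b = 8/27.6 ≈ 0.290.

λ̂_MAP = 0.290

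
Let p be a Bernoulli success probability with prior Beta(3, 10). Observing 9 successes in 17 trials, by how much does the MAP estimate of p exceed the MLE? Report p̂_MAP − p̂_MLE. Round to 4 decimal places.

MAP − MLE = -0.1366

Posterior is Beta(12, 18); MAP = (12−1)/(30−2) = 11/28 ≈ 0.39286.
MLE ignores the prior: p̂_MLE = k/n = 9/17 ≈ 0.52941.
Difference = 11/28 − 9/17 = -65/476 ≈ -0.1366.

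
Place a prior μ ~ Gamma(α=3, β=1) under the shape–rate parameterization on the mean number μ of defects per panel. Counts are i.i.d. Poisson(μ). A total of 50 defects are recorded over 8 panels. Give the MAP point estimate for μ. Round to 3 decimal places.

Σxᵢ = 50, n = 8.
Posterior ∝ μ^2e^(−1μ) · μ^50e^(−8μ) = μ^52e^(−9μ), i.e. Gamma(shape=53, rate=9).
The mode of a Gamma(a, b) with a ≥ 1 (shape–rate) is (a−1)/b = 52/9 ≈ 5.778.

μ̂_MAP = 5.778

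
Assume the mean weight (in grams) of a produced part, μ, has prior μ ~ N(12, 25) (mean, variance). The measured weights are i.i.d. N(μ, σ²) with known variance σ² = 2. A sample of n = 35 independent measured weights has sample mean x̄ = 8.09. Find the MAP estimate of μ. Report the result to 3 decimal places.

μ̂_MAP = 8.099

n = 35, x̄ = 8.09.
For a Normal prior and Normal likelihood with known variance, the posterior is Normal; its mode equals its mean, the precision-weighted average.
Prior precision 1/σ₀² = 1/25 = 0.04; data precision n/σ² = 35/2 = 17.5.
μ̂ = (0.04·12 + 17.5·8.09) / (0.04 + 17.5) = 142.055/17.54 = 28411/3508 ≈ 8.099.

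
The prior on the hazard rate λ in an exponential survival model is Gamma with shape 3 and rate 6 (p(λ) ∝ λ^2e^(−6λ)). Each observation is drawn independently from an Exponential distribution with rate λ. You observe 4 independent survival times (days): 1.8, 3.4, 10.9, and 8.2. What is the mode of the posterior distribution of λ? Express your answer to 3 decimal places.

The Exponential(rate=λ) likelihood is ∝ λ^n e^(−λΣtᵢ). Here n = 4 and Σtᵢ = 1.8 + 3.4 + 10.9 + 8.2 = 24.3.
Posterior ∝ λ^2e^(−6λ) · λ^4e^(−24.3λ) = λ^6e^(−30.3λ), i.e. Gamma(7, 30.3).
Mode = (a−1)/b = 6/30.3 ≈ 0.198.

λ̂_MAP = 0.198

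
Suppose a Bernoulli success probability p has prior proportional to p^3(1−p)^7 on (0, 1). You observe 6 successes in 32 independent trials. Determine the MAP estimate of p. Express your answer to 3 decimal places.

p̂_MAP = 0.214

The prior density ∝ p^3(1−p)^7 is the kernel of Beta(4, 8).
Data: 6 successes in 32 trials. The binomial likelihood contributes p^6(1−p)^26, so the posterior is Beta(4+6, 8+26) = Beta(10, 34).
For Beta(a, b) with a, b > 1 the mode is (a−1)/(a+b−2) = 9/42 ≈ 0.214.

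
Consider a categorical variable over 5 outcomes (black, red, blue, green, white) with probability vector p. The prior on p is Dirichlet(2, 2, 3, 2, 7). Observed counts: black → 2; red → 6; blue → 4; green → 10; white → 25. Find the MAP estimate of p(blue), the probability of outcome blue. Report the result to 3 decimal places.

The posterior is Dirichlet(αᵢ + nᵢ) = Dirichlet(4, 8, 7, 12, 32).
For a Dirichlet(a₁,…,a_K) with all aᵢ > 1, the mode has j-th component (aⱼ − 1)/(Σaᵢ − K).
Here Σaᵢ = 63 and K = 5, so p(blue) = (7 − 1)/(63 − 5) = 6/58 ≈ 0.103.

MAP estimate of p(blue) = 0.103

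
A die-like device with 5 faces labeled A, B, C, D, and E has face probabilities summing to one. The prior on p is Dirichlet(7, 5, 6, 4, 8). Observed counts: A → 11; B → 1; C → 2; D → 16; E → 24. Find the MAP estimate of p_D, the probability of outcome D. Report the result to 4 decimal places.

MAP estimate of p_D = 0.2405

The posterior is Dirichlet(αᵢ + nᵢ) = Dirichlet(18, 6, 8, 20, 32).
For a Dirichlet(a₁,…,a_K) with all aᵢ > 1, the mode has j-th component (aⱼ − 1)/(Σaᵢ − K).
Here Σaᵢ = 84 and K = 5, so p_D = (20 − 1)/(84 − 5) = 19/79 ≈ 0.2405.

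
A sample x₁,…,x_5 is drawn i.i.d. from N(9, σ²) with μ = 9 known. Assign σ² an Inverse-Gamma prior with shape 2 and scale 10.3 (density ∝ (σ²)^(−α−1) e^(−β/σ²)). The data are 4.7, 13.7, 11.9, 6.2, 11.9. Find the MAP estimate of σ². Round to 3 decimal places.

σ̂²_MAP = 7.804

Sum of squared deviations about the known mean: SS = (4.7−9)² + (13.7−9)² + (11.9−9)² + (6.2−9)² + (11.9−9)² = 65.24.
The Normal likelihood contributes (σ²)^(−n/2) exp(−SS/(2σ²)), so the posterior is Inverse-Gamma(α + n/2, β + SS/2) = Inverse-Gamma(4.5, 42.92).
The mode of Inverse-Gamma(a, b) is b/(a+1) = 42.92/5.5 ≈ 7.804.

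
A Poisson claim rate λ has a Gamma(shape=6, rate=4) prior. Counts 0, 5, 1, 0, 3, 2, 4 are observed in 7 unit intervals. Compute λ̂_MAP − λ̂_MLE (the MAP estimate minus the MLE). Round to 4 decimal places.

MAP − MLE = -0.3247

Σxᵢ = 15. Posterior is Gamma(21, 11); MAP = (21−1)/11 = 20/11 ≈ 1.81818.
MLE = x̄ = 15/7 ≈ 2.14286.
Difference = 20/11 − 15/7 = -25/77 ≈ -0.3247.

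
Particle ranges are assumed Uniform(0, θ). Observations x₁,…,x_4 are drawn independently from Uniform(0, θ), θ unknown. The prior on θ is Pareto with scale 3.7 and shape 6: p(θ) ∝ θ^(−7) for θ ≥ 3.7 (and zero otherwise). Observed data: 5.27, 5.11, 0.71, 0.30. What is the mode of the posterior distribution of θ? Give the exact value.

The Uniform(0, θ) likelihood is θ^(−n) for θ ≥ max(xᵢ), zero otherwise. Here max(xᵢ) = 5.27.
Posterior ∝ θ^(−7) · θ^(−4) = θ^(−11) on θ ≥ max(3.7, 5.27) = 5.27.
This density is strictly decreasing in θ, so the posterior mode lies at the lower boundary of the support.

θ̂_MAP = 5.27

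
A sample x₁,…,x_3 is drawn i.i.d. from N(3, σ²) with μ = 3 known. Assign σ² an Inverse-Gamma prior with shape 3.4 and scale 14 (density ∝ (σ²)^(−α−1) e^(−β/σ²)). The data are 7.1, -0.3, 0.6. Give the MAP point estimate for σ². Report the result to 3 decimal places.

σ̂²_MAP = 5.208

Sum of squared deviations about the known mean: SS = (7.1−3)² + (-0.3−3)² + (0.6−3)² = 33.46.
The Normal likelihood contributes (σ²)^(−n/2) exp(−SS/(2σ²)), so the posterior is Inverse-Gamma(α + n/2, β + SS/2) = Inverse-Gamma(4.9, 30.73).
The mode of Inverse-Gamma(a, b) is b/(a+1) = 30.73/5.9 ≈ 5.208.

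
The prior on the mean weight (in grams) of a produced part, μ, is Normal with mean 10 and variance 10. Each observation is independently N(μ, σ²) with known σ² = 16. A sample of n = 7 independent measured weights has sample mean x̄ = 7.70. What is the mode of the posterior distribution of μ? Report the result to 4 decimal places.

μ̂_MAP = 8.1279

n = 7, x̄ = 7.70.
For a Normal prior and Normal likelihood with known variance, the posterior is Normal; its mode equals its mean, the precision-weighted average.
Prior precision 1/σ₀² = 1/10 = 0.1; data precision n/σ² = 7/16 = 0.4375.
μ̂ = (0.1·10 + 0.4375·7.7) / (0.1 + 0.4375) = 4.36875/0.5375 = 699/86 ≈ 8.1279.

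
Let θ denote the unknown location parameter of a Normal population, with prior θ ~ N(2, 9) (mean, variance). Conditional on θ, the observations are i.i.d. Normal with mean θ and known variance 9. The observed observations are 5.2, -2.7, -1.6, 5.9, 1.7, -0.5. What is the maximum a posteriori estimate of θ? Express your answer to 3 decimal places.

θ̂_MAP = 1.429

n = 6; x̄ = (5.2 + (-2.7) + (-1.6) + 5.9 + 1.7 + (-0.5))/6 = 8/6 = 4/3 ≈ 1.3333.
For a Normal prior and Normal likelihood with known variance, the posterior is Normal; its mode equals its mean, the precision-weighted average.
Prior precision 1/σ₀² = 1/9; data precision n/σ² = 6/9 = 2/3.
θ̂ = ((1/9)·2 + (2/3)·(4/3)) / (1/9 + 2/3) = (10/9)/(7/9) = 10/7 ≈ 1.429.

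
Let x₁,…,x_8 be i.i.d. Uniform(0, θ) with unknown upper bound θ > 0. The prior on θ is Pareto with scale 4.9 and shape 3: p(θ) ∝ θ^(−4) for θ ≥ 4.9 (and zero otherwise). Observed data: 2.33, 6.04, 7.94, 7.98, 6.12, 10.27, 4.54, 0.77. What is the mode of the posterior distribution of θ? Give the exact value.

The Uniform(0, θ) likelihood is θ^(−n) for θ ≥ max(xᵢ), zero otherwise. Here max(xᵢ) = 10.27.
Posterior ∝ θ^(−4) · θ^(−8) = θ^(−12) on θ ≥ max(4.9, 10.27) = 10.27.
This density is strictly decreasing in θ, so the posterior mode lies at the lower boundary of the support.

θ̂_MAP = 10.27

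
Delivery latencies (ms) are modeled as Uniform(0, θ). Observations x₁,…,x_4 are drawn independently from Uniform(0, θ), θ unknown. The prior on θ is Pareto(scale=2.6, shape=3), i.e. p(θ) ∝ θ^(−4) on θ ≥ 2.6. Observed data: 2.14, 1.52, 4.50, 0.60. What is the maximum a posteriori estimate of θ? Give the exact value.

θ̂_MAP = 4.50

The Uniform(0, θ) likelihood is θ^(−n) for θ ≥ max(xᵢ), zero otherwise. Here max(xᵢ) = 4.50.
Posterior ∝ θ^(−4) · θ^(−4) = θ^(−8) on θ ≥ max(2.6, 4.50) = 4.50.
This density is strictly decreasing in θ, so the posterior mode lies at the lower boundary of the support.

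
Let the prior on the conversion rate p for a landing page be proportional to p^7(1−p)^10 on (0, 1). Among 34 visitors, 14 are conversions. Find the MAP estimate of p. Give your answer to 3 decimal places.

The prior density ∝ p^7(1−p)^10 is the kernel of Beta(8, 11).
Data: 14 successes in 34 trials. The binomial likelihood contributes p^14(1−p)^20, so the posterior is Beta(8+14, 11+20) = Beta(22, 31).
For Beta(a, b) with a, b > 1 the mode is (a−1)/(a+b−2) = 21/51 ≈ 0.412.

p̂_MAP = 0.412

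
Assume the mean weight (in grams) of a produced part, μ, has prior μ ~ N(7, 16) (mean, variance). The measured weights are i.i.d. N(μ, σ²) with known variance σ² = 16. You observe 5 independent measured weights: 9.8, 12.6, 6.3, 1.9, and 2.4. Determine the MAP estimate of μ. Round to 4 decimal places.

μ̂_MAP = 6.6667

n = 5; x̄ = (9.8 + 12.6 + 6.3 + 1.9 + 2.4)/5 = 33/5 = 6.6.
For a Normal prior and Normal likelihood with known variance, the posterior is Normal; its mode equals its mean, the precision-weighted average.
Prior precision 1/σ₀² = 1/16 = 0.0625; data precision n/σ² = 5/16 = 0.3125.
μ̂ = (0.0625·7 + 0.3125·6.6) / (0.0625 + 0.3125) = 2.5/0.375 = 20/3 ≈ 6.6667.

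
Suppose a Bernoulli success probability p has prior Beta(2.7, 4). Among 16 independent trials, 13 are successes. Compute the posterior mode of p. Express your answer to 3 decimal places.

Prior: Beta(2.7, 4).
Data: 13 successes in 16 trials. The binomial likelihood contributes p^13(1−p)^3, so the posterior is Beta(2.7+13, 4+3) = Beta(15.7, 7).
For Beta(a, b) with a, b > 1 the mode is (a−1)/(a+b−2) = 14.7/20.7 ≈ 0.710.

p̂_MAP = 0.710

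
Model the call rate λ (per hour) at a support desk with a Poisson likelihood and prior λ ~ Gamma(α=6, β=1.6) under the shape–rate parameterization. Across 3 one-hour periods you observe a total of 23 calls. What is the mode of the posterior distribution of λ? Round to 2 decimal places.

λ̂_MAP = 6.09

Σxᵢ = 23, n = 3.
Posterior ∝ λ^5e^(−1.6λ) · λ^23e^(−3λ) = λ^28e^(−4.6λ), i.e. Gamma(shape=29, rate=4.6).
The mode of a Gamma(a, b) with a ≥ 1 (shape–rate) is (a−1)/b = 28/4.6 ≈ 6.09.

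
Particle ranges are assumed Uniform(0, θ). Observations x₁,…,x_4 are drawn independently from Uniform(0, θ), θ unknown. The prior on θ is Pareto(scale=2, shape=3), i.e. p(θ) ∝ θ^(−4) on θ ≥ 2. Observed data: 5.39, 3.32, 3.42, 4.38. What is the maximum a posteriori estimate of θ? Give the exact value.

θ̂_MAP = 5.39

The Uniform(0, θ) likelihood is θ^(−n) for θ ≥ max(xᵢ), zero otherwise. Here max(xᵢ) = 5.39.
Posterior ∝ θ^(−4) · θ^(−4) = θ^(−8) on θ ≥ max(2, 5.39) = 5.39.
This density is strictly decreasing in θ, so the posterior mode lies at the lower boundary of the support.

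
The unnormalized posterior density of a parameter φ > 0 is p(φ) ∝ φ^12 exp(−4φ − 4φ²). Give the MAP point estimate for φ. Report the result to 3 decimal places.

ℓ'(φ) = 12/φ − 4 − 8φ. Setting this to zero and multiplying by φ: 8φ² + 4φ − 12 = 0.
φ = (−4 + √(4² + 4·8·12)) / (2·8) = (−4 + √400) / 16 = (−4 + 20)/16 = 1.
ℓ''(φ) = −12/φ² − 8 < 0, confirming a maximum.

φ̂_MAP = 1.000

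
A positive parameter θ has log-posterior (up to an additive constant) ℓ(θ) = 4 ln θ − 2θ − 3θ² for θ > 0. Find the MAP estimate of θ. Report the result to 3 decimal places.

θ̂_MAP = 0.667

ℓ'(θ) = 4/θ − 2 − 6θ. Setting this to zero and multiplying by θ: 6θ² + 2θ − 4 = 0.
θ = (−2 + √(2² + 4·6·4)) / (2·6) = (−2 + √100) / 12 = (−2 + 10)/12 = 2/3.
ℓ''(θ) = −4/θ² − 6 < 0, confirming a maximum.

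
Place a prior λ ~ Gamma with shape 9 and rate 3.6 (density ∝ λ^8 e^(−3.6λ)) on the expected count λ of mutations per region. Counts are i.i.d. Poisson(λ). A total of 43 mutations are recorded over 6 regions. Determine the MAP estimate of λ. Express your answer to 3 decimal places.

Σxᵢ = 43, n = 6.
Posterior ∝ λ^8e^(−3.6λ) · λ^43e^(−6λ) = λ^51e^(−9.6λ), i.e. Gamma(shape=52, rate=9.6).
The mode of a Gamma(a, b) with a ≥ 1 (shape–rate) is (a−1)/b = 51/9.6 ≈ 5.313.

λ̂_MAP = 5.313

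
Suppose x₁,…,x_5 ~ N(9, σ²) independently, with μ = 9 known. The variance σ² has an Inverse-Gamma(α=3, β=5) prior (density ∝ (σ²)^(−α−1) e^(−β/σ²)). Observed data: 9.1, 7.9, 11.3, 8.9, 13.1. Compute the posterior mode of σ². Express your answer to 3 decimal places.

σ̂²_MAP = 2.564

Sum of squared deviations about the known mean: SS = (9.1−9)² + (7.9−9)² + (11.3−9)² + (8.9−9)² + (13.1−9)² = 23.33.
The Normal likelihood contributes (σ²)^(−n/2) exp(−SS/(2σ²)), so the posterior is Inverse-Gamma(α + n/2, β + SS/2) = Inverse-Gamma(5.5, 16.665).
The mode of Inverse-Gamma(a, b) is b/(a+1) = 16.665/6.5 ≈ 2.564.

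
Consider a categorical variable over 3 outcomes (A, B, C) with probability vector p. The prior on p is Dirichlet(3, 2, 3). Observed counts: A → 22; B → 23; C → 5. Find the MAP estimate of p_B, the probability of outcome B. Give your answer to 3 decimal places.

The posterior is Dirichlet(αᵢ + nᵢ) = Dirichlet(25, 25, 8).
For a Dirichlet(a₁,…,a_K) with all aᵢ > 1, the mode has j-th component (aⱼ − 1)/(Σaᵢ − K).
Here Σaᵢ = 58 and K = 3, so p_B = (25 − 1)/(58 − 3) = 24/55 ≈ 0.436.

MAP estimate of p_B = 0.436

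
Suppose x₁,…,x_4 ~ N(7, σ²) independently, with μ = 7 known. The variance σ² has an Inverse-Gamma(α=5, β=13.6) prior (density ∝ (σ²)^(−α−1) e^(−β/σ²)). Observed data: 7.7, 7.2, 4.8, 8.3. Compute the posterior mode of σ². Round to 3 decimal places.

Sum of squared deviations about the known mean: SS = (7.7−7)² + (7.2−7)² + (4.8−7)² + (8.3−7)² = 7.06.
The Normal likelihood contributes (σ²)^(−n/2) exp(−SS/(2σ²)), so the posterior is Inverse-Gamma(α + n/2, β + SS/2) = Inverse-Gamma(7, 17.13).
The mode of Inverse-Gamma(a, b) is b/(a+1) = 17.13/8 ≈ 2.141.

σ̂²_MAP = 2.141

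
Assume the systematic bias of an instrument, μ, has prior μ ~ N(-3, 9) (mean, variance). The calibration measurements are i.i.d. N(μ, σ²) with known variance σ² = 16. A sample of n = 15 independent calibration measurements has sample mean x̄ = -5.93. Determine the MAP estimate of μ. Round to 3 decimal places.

n = 15, x̄ = -5.93.
For a Normal prior and Normal likelihood with known variance, the posterior is Normal; its mode equals its mean, the precision-weighted average.
Prior precision 1/σ₀² = 1/9; data precision n/σ² = 15/16 = 0.9375.
μ̂ = ((1/9)·(-3) + 0.9375·(-5.93)) / (1/9 + 0.9375) = (-5657/960)/(151/144) = -16971/3020 ≈ -5.620.

μ̂_MAP = -5.620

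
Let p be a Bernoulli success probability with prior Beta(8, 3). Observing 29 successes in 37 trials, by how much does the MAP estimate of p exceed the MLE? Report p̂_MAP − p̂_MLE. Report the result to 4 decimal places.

MAP − MLE = -0.0012

Posterior is Beta(37, 11); MAP = (37−1)/(48−2) = 36/46 ≈ 0.78261.
MLE ignores the prior: p̂_MLE = k/n = 29/37 ≈ 0.78378.
Difference = 36/46 − 29/37 = -1/851 ≈ -0.0012.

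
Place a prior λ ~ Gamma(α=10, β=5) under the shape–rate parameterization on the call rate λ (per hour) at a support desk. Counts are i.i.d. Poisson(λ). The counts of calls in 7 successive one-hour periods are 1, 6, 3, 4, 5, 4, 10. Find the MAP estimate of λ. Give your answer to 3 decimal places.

Σxᵢ = 1+6+3+4+5+4+10 = 33, with n = 7.
Posterior ∝ λ^9e^(−5λ) · λ^33e^(−7λ) = λ^42e^(−12λ), i.e. Gamma(shape=43, rate=12).
The mode of a Gamma(a, b) with a ≥ 1 (shape–rate) is (a−1)/b = 42/12 ≈ 3.500.

λ̂_MAP = 3.500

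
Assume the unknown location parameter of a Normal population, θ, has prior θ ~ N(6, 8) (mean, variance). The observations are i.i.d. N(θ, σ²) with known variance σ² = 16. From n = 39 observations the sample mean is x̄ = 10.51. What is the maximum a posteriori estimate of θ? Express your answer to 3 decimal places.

θ̂_MAP = 10.290

n = 39, x̄ = 10.51.
For a Normal prior and Normal likelihood with known variance, the posterior is Normal; its mode equals its mean, the precision-weighted average.
Prior precision 1/σ₀² = 1/8 = 0.125; data precision n/σ² = 39/16 = 2.4375.
θ̂ = (0.125·6 + 2.4375·10.51) / (0.125 + 2.4375) = 26.368125/2.5625 = 10.290.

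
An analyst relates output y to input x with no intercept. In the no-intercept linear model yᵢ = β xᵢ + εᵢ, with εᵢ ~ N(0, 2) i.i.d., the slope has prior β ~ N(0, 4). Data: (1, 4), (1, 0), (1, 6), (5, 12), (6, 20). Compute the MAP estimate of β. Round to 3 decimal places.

log p(β | y) = −Σ(yᵢ − βxᵢ)²/(2·2) − β²/(2·4) + const.
Setting the derivative to zero: Σxᵢ(yᵢ − βxᵢ)/2 − β/4 = 0, so β = Σxᵢyᵢ / (Σxᵢ² + σ²/τ²).
Σxᵢyᵢ = 1·4 + 1·0 + 1·6 + 5·12 + 6·20 = 190; Σxᵢ² = 64; σ²/τ² = 0.5.
β̂_MAP = 190 / (64 + 0.5) = 190/64.5 ≈ 2.946.

β̂_MAP = 2.946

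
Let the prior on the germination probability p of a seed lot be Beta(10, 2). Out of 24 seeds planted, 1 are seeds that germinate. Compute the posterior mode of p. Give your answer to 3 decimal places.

Prior: Beta(10, 2).
Data: 1 success in 24 trials. The binomial likelihood contributes p(1−p)^23, so the posterior is Beta(10+1, 2+23) = Beta(11, 25).
For Beta(a, b) with a, b > 1 the mode is (a−1)/(a+b−2) = 10/34 ≈ 0.294.

p̂_MAP = 0.294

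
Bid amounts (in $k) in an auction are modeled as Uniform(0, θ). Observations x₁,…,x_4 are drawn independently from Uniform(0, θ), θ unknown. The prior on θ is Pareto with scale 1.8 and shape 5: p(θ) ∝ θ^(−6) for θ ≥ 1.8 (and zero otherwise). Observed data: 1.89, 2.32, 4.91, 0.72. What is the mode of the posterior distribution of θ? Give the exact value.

The Uniform(0, θ) likelihood is θ^(−n) for θ ≥ max(xᵢ), zero otherwise. Here max(xᵢ) = 4.91.
Posterior ∝ θ^(−6) · θ^(−4) = θ^(−10) on θ ≥ max(1.8, 4.91) = 4.91.
This density is strictly decreasing in θ, so the posterior mode lies at the lower boundary of the support.

θ̂_MAP = 4.91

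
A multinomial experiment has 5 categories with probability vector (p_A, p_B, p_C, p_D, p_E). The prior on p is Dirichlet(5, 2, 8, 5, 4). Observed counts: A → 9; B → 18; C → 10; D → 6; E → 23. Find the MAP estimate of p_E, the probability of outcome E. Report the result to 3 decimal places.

MAP estimate of p_E = 0.306

The posterior is Dirichlet(αᵢ + nᵢ) = Dirichlet(14, 20, 18, 11, 27).
For a Dirichlet(a₁,…,a_K) with all aᵢ > 1, the mode has j-th component (aⱼ − 1)/(Σaᵢ − K).
Here Σaᵢ = 90 and K = 5, so p_E = (27 − 1)/(90 − 5) = 26/85 ≈ 0.306.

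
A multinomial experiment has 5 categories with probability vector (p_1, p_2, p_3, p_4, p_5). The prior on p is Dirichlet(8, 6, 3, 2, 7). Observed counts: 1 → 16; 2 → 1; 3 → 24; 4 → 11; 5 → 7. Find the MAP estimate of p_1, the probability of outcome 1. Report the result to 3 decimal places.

The posterior is Dirichlet(αᵢ + nᵢ) = Dirichlet(24, 7, 27, 13, 14).
For a Dirichlet(a₁,…,a_K) with all aᵢ > 1, the mode has j-th component (aⱼ − 1)/(Σaᵢ − K).
Here Σaᵢ = 85 and K = 5, so p_1 = (24 − 1)/(85 − 5) = 23/80 ≈ 0.288.

MAP estimate: 0.288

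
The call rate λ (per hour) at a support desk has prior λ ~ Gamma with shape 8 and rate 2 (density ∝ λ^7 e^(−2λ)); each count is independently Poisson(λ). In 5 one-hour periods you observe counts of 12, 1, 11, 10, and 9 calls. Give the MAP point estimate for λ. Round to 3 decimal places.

Σxᵢ = 12+1+11+10+9 = 43, with n = 5.
Posterior ∝ λ^7e^(−2λ) · λ^43e^(−5λ) = λ^50e^(−7λ), i.e. Gamma(shape=51, rate=7).
The mode of a Gamma(a, b) with a ≥ 1 (shape–rate) is (a−1)/b = 50/7 ≈ 7.143.

λ̂_MAP = 7.143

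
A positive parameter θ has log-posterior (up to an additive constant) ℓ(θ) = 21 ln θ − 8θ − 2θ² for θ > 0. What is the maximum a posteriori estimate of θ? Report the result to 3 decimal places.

ℓ'(θ) = 21/θ − 8 − 4θ. Setting this to zero and multiplying by θ: 4θ² + 8θ − 21 = 0.
θ = (−8 + √(8² + 4·4·21)) / (2·4) = (−8 + √400) / 8 = (−8 + 20)/8 = 3/2.
ℓ''(θ) = −21/θ² − 4 < 0, confirming a maximum.

θ̂_MAP = 1.500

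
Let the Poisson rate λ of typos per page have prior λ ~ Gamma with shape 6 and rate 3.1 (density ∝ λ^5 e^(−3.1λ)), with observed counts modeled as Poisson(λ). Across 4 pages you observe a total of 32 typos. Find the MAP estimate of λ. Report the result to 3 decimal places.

λ̂_MAP = 5.211

Σxᵢ = 32, n = 4.
Posterior ∝ λ^5e^(−3.1λ) · λ^32e^(−4λ) = λ^37e^(−7.1λ), i.e. Gamma(shape=38, rate=7.1).
The mode of a Gamma(a, b) with a ≥ 1 (shape–rate) is (a−1)/b = 37/7.1 ≈ 5.211.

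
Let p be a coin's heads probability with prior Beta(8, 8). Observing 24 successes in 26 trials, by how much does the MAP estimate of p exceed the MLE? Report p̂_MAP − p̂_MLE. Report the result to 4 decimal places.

Posterior is Beta(32, 10); MAP = (32−1)/(42−2) = 31/40 ≈ 0.77500.
MLE ignores the prior: p̂_MLE = k/n = 24/26 ≈ 0.92308.
Difference = 31/40 − 24/26 = -77/520 ≈ -0.1481.

MAP − MLE = -0.1481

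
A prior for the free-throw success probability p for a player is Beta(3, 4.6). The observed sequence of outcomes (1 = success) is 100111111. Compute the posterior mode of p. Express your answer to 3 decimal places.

p̂_MAP = 0.616

Prior: Beta(3, 4.6).
Data: 7 successes in 9 trials (from the sequence). The binomial likelihood contributes p^7(1−p)^2, so the posterior is Beta(3+7, 4.6+2) = Beta(10, 6.6).
For Beta(a, b) with a, b > 1 the mode is (a−1)/(a+b−2) = 9/14.6 ≈ 0.616.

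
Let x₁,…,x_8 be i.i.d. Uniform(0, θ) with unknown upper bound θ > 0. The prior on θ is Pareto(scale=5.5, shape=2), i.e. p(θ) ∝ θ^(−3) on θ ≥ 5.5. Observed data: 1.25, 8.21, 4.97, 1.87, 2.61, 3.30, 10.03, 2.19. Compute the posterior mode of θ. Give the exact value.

θ̂_MAP = 10.03

The Uniform(0, θ) likelihood is θ^(−n) for θ ≥ max(xᵢ), zero otherwise. Here max(xᵢ) = 10.03.
Posterior ∝ θ^(−3) · θ^(−8) = θ^(−11) on θ ≥ max(5.5, 10.03) = 10.03.
This density is strictly decreasing in θ, so the posterior mode lies at the lower boundary of the support.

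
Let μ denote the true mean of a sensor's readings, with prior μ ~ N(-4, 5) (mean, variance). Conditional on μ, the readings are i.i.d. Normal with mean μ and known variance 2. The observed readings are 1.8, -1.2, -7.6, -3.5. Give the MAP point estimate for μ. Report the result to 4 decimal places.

n = 4; x̄ = (1.8 + (-1.2) + (-7.6) + (-3.5))/4 = -10.5/4 = -2.625.
For a Normal prior and Normal likelihood with known variance, the posterior is Normal; its mode equals its mean, the precision-weighted average.
Prior precision 1/σ₀² = 1/5 = 0.2; data precision n/σ² = 4/2 = 2.
μ̂ = (0.2·(-4) + 2·(-2.625)) / (0.2 + 2) = (-6.05)/2.2 = -2.7500.

μ̂_MAP = -2.7500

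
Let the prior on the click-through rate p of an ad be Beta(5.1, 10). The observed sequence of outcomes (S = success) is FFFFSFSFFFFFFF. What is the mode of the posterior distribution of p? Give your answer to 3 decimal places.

p̂_MAP = 0.225

Prior: Beta(5.1, 10).
Data: 2 successes in 14 trials (from the sequence). The binomial likelihood contributes p^2(1−p)^12, so the posterior is Beta(5.1+2, 10+12) = Beta(7.1, 22).
For Beta(a, b) with a, b > 1 the mode is (a−1)/(a+b−2) = 6.1/27.1 ≈ 0.225.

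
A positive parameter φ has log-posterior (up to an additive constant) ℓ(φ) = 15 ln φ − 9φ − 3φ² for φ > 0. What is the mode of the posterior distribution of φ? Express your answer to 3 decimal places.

φ̂_MAP = 1.000

ℓ'(φ) = 15/φ − 9 − 6φ. Setting this to zero and multiplying by φ: 6φ² + 9φ − 15 = 0.
φ = (−9 + √(9² + 4·6·15)) / (2·6) = (−9 + √441) / 12 = (−9 + 21)/12 = 1.
ℓ''(φ) = −15/φ² − 6 < 0, confirming a maximum.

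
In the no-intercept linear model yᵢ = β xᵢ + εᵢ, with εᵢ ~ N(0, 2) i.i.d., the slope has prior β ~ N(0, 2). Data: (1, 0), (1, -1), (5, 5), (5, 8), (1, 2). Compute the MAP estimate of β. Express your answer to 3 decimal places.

log p(β | y) = −Σ(yᵢ − βxᵢ)²/(2·2) − β²/(2·2) + const.
Setting the derivative to zero: Σxᵢ(yᵢ − βxᵢ)/2 − β/2 = 0, so β = Σxᵢyᵢ / (Σxᵢ² + σ²/τ²).
Σxᵢyᵢ = 1·0 + 1·(-1) + 5·5 + 5·8 + 1·2 = 66; Σxᵢ² = 53; σ²/τ² = 1.
β̂_MAP = 66 / (53 + 1) = 66/54 ≈ 1.222.

β̂_MAP = 1.222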